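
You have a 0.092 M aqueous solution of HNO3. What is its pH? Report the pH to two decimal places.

pH = 1.04

HNO3 is a strong acid and dissociates completely, so [H+] = 0.092 M.
pH = -log(0.092) = 1.04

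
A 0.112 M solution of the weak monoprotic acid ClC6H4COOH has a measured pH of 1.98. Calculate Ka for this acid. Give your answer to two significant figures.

Ka = 1.1 × 10^-3

[H+] = 10^(-1.98) = 1.05 × 10^-2 M
At equilibrium [HA] = 0.112 − 1.05 × 10^-2 = 1.02 × 10^-1 M
Ka = [H+][A-]/[HA] = (1.05 × 10^-2)² / 1.02 × 10^-1 = 1.1 × 10^-3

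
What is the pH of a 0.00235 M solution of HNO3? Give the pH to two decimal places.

pH = 2.63

HNO3 is a strong acid and dissociates completely, so [H+] = 0.00235 M.
pH = -log(0.00235) = 2.63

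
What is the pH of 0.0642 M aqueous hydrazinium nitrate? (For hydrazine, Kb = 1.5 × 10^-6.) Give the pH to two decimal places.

N2H5+ is the conjugate acid of the weak base N2H4.
Ka = Kw/Kb = 1.0×10^-14 / 1.5 × 10^-6 = 6.67 × 10^-9
From the ICE table, Ka = [H+]²/(0.0642 − [H+]) = 6.67 × 10^-9.
Assume [H+] ≪ 0.0642: [H+] ≈ √(6.67 × 10^-9 × 0.0642) = 2.07 × 10^-5 M
([H+]/C₀ = 0.032% < 5%, so the approximation holds.)
pH = −log(2.07 × 10^-5) = 4.68

pH = 4.68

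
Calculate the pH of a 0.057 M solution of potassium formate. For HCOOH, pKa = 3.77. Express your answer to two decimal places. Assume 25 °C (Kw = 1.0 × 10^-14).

pH = 8.26

HCOO- is the conjugate base of the weak acid HCOOH.
Ka = 10^(−3.77) = 1.70 × 10^-4
Kb = Kw/Ka = 1.0×10^-14 / 1.70 × 10^-4 = 5.88 × 10^-11
From the ICE table, Kb = [OH-]²/(0.057 − [OH-]) = 5.88 × 10^-11.
Neglecting [OH-] in the denominator: [OH-] = √(5.88 × 10^-11 × 0.057) = 1.83 × 10^-6 M
Check: 0.0032% ionized — well under 5%, approximation valid.
pOH = 5.74, so pH = 14.00 − pOH = 8.26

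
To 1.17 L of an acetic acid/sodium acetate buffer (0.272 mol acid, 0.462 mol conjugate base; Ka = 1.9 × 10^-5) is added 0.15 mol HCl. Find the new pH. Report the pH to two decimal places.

Added H+ converts CH3COO- to CH3COOH: CH3COOH → 0.422 mol, CH3COO- → 0.312 mol.
pKa = −log(1.9 × 10^-5) = 4.721
pH = pKa + log([A⁻]/[HA]) = 4.721 + log(0.312/0.422) = 4.721 -0.131

pH = 4.59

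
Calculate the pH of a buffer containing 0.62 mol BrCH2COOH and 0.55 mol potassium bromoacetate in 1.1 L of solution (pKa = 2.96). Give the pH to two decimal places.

Using pH = pKa + log([base]/[acid]) with [base]/[acid] = 0.55/0.62:
pH = 2.96 + (-0.052) = 2.91

pH = 2.91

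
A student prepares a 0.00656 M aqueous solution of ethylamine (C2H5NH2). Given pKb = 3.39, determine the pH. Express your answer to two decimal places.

pH = 11.16

C2H5NH2 + H2O ⇌ C2H5NH3+ + OH-
Kb = 10^(−3.39) = 4.07 × 10^-4
Kb = x²/(0.00656 − x) = 4.07 × 10^-4
The 5% rule fails; solving x² + Kb·x − Kb·C₀ = 0 exactly:
x = [−0.000407 + √(0.000407² + 1.07e-05)]/2 = 1.44 × 10^-3 M
pOH = 2.84, so pH = 14.00 − pOH = 11.16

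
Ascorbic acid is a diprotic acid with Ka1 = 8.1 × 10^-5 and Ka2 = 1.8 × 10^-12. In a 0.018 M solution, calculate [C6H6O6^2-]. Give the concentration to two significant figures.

1.8 × 10^-12 M

First ionization gives [H+] ≈ [HC6H6O6-] = 1.17 × 10^-3 M.
Second step: Ka2 = [H+][C6H6O6^2-]/[HC6H6O6-] ≈ [C6H6O6^2-] (since [H+] ≈ [HC6H6O6-]).
So [C6H6O6^2-] ≈ Ka2.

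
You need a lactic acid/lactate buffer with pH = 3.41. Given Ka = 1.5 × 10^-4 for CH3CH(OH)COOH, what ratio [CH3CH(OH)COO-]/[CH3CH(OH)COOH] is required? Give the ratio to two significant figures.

pKa = -log(1.5 × 10^-4) = 3.824
pH = pKa + log(r) ⇒ log(r) = 3.41 − 3.824 = -0.414
r = [CH3CH(OH)COO-]/[CH3CH(OH)COOH] = 10^(-0.414) = 0.385

ratio = 0.39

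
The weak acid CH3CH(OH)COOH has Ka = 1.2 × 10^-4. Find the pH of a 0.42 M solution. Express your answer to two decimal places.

CH3CH(OH)COOH ⇌ CH3CH(OH)COO- + H+
From the ICE table, Ka = x²/(0.42 − x) = 1.2 × 10^-4.
Since Ka ≪ C₀, x ≈ √(Ka·C₀) = 7.10 × 10^-3 M.
(x/C₀ = 1.7% < 5%, so the approximation holds.)
pH = −log(7.10 × 10^-3) = 2.15

pH = 2.15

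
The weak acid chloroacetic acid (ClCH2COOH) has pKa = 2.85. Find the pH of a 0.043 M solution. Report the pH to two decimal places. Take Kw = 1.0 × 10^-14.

pH = 2.15

ClCH2COOH ⇌ ClCH2COO- + H+
Ka = 10^(−2.85) = 1.41 × 10^-3
Ka = x²/(0.043 − x) = 1.41 × 10^-3
Here C₀/Ka ≈ 30.5, so the small-x approximation fails. Use the quadratic:
x = [−0.00141 + √(0.00141² + 0.000243)]/2 = 7.11 × 10^-3 M
pH = −log(7.11 × 10^-3) = 2.15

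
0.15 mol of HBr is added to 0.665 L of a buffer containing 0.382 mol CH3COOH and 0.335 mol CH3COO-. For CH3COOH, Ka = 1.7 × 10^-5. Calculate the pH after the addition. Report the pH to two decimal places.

pH = 4.31

After neutralization: n(CH3COOH) = 0.532 mol, n(CH3COO-) = 0.185 mol.
pKa = −log(1.7 × 10^-5) = 4.770
pH = pKa + log([A⁻]/[HA]) = 4.770 + log(0.185/0.532) = 4.770 -0.459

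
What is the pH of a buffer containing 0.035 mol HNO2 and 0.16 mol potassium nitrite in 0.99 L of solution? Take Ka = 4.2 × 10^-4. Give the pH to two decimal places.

pH = 4.04

pKa = −log(4.2 × 10^-4) = 3.377
pH = pKa + log([A⁻]/[HA]) = 3.377 + log(0.16/0.035)
pH = 3.377 + (+0.660) = 4.04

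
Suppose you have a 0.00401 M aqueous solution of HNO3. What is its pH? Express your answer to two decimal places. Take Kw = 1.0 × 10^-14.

pH = 2.40

HNO3 is a strong acid and dissociates completely, so [H+] = 0.00401 M.
pH = -log(0.00401) = 2.40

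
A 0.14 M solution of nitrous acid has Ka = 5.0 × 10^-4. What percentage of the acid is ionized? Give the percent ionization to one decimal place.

5.8%

HNO2 ⇌ NO2- + H+; let x = [H+] at equilibrium.
Solve x² + 0.0005x − 7e-05 = 0 → x = 8.12 × 10^-3 M
Fraction ionized = 8.12 × 10^-3 / 0.14 = 0.0580 → 5.8%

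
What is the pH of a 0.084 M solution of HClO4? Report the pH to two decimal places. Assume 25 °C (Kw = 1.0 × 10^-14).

pH = 1.08

HClO4 is a strong acid and dissociates completely, so [H+] = 0.084 M.
pH = -log(0.084) = 1.08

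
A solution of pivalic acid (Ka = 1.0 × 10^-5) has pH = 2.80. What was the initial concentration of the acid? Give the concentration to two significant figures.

C₀ = 2.5 × 10^-1 M

[H+] = 10^(-2.80) = 1.58 × 10^-3 M = x
Ka = x²/(C₀ − x) ⇒ C₀ = x + x²/Ka
C₀ = 1.58 × 10^-3 + (1.58 × 10^-3)²/(1.0 × 10^-5) = 2.51 × 10^-1 M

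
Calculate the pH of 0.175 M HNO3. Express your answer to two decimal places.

pH = 0.76

HNO3 is a strong acid and dissociates completely, so [H+] = 0.175 M.
pH = -log(0.175) = 0.76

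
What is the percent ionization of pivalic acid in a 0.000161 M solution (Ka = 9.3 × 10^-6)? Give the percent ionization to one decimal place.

(CH3)3CCOOH ⇌ (CH3)3CCOO- + H+; let x = [H+] at equilibrium.
Solve x² + 9.3e-06x − 1.5e-09 = 0 → x = 3.43 × 10^-5 M
Fraction ionized = 3.43 × 10^-5 / 0.000161 = 0.2130 → 21.3%

21.3%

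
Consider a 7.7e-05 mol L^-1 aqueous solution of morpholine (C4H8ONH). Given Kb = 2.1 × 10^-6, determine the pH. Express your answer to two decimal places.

pH = 9.07

C4H8ONH + H2O ⇌ C4H8ONH2+ + OH-
Kb = [OH-]²/(7.7e-05 − [OH-]) = 2.1 × 10^-6
The 5% rule fails; solving [OH-]² + Kb·[OH-] − Kb·C₀ = 0 exactly:
[OH-] = [−2.1e-06 + √(2.1e-06² + 6.47e-10)]/2 = 1.17 × 10^-5 M
pOH = −log(1.17 × 10^-5) = 4.93; pH = 14.00 − 4.93 = 9.07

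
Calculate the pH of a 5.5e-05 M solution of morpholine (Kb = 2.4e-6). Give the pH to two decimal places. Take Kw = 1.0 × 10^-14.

C4H8ONH + H2O ⇌ C4H8ONH2+ + OH-
Let x = [OH-] at equilibrium. Kb = x²/(5.5e-05 − x).
The 5% rule fails; solving x² + Kb·x − Kb·C₀ = 0 exactly:
x = (−Kb + √(Kb² + 4·Kb·C₀))/2 = 1.04 × 10^-5 M
pOH = 4.98, so pH = 14.00 − pOH = 9.02

pH = 9.02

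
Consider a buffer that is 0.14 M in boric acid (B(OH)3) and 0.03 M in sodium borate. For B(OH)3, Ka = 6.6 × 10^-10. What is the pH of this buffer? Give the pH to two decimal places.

pH = 8.51

pKa = −log(6.6 × 10^-10) = 9.180
Henderson–Hasselbalch: pH = pKa + log([B(OH)4-]/[B(OH)3]) = 9.180 + log(0.03/0.14)
pH = 9.180 + (-0.669) = 8.51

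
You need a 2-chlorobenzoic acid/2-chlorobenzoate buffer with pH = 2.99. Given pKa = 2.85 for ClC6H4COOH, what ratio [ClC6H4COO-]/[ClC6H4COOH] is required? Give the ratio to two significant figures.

pH = pKa + log(r) ⇒ log(r) = 2.99 − 2.85 = +0.14
r = [ClC6H4COO-]/[ClC6H4COOH] = 10^(+0.14) = 1.38

ratio = 1.4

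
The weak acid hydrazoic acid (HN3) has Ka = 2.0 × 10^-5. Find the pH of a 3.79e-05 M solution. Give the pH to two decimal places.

pH = 4.71

HN3 ⇌ N3- + H+
Let x = [H+] at equilibrium. Ka = x²/(3.79e-05 − x).
The 5% rule fails; solving x² + Ka·x − Ka·C₀ = 0 exactly:
x = [−2e-05 + √(2e-05² + 3.03e-09)]/2 = 1.93 × 10^-5 M
pH = −log[H+] = −log(1.93 × 10^-5) = 4.71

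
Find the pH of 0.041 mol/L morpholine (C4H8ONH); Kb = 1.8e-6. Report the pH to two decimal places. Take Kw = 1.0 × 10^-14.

C4H8ONH + H2O ⇌ C4H8ONH2+ + OH-
Kb = [OH-]²/(0.041 − [OH-]) = 1.8 × 10^-6
Assume [OH-] ≪ 0.041: [OH-] ≈ √(1.8 × 10^-6 × 0.041) = 2.72 × 10^-4 M
([OH-]/C₀ = 0.66% < 5%, so the approximation holds.)
pOH = −log(2.72 × 10^-4) = 3.57; pH = 14.00 − 3.57 = 10.43

pH = 10.43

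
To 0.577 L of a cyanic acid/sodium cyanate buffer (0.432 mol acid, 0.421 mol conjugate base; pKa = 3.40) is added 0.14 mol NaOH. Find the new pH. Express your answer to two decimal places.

pH = 3.68

OH- converts HOCN to OCN-: HOCN → 0.292 mol, OCN- → 0.561 mol.
pH = pKa + log(n_OCN-/n_HOCN) = 3.40 + log(0.561/0.292) = 3.40 + (+0.284)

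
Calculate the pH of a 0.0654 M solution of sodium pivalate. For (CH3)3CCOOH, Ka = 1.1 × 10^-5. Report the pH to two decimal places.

(CH3)3CCOO- is the conjugate base of the weak acid (CH3)3CCOOH.
Kb = Kw/Ka = 1.0×10^-14 / 1.1 × 10^-5 = 9.09 × 10^-10
From the ICE table, Kb = [OH-]²/(0.0654 − [OH-]) = 9.09 × 10^-10.
Neglecting [OH-] in the denominator: [OH-] = √(9.09 × 10^-10 × 0.0654) = 7.71 × 10^-6 M
([OH-]/C₀ = 0.012% < 5%, so the approximation holds.)
pOH = 5.11, so pH = 14.00 − pOH = 8.89

pH = 8.89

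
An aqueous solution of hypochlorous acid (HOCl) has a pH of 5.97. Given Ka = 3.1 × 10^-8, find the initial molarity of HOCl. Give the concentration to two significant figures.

C₀ = 3.8 × 10^-5 M

[H+] = 10^(-5.97) = 1.07 × 10^-6 M = x
Ka = x²/(C₀ − x) ⇒ C₀ = x + x²/Ka
C₀ = 1.07 × 10^-6 + (1.07 × 10^-6)²/(3.1 × 10^-8) = 3.80 × 10^-5 M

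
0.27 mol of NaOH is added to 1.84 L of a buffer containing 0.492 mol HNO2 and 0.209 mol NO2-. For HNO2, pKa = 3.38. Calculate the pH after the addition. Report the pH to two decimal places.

pH = 3.71

OH- converts HNO2 to NO2-: HNO2 → 0.222 mol, NO2- → 0.479 mol.
Henderson–Hasselbalch with mole ratio 0.479/0.222: pH = 3.38 + (+0.334)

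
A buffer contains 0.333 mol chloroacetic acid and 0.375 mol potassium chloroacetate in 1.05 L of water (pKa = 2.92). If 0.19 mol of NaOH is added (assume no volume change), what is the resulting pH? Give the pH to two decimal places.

pH = 3.52

After neutralization: n(ClCH2COOH) = 0.143 mol, n(ClCH2COO-) = 0.565 mol.
pH = pKa + log([A⁻]/[HA]) = 2.92 + log(0.565/0.143) = 2.92 +0.597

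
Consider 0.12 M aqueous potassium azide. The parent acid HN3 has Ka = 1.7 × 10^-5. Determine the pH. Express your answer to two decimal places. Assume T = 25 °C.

pH = 8.92

N3- is the conjugate base of the weak acid HN3.
Kb = Kw/Ka = 1.0×10^-14 / 1.7 × 10^-5 = 5.88 × 10^-10
Kb = x²/(0.12 − x) = 5.88 × 10^-10
Since Kb ≪ C₀, x ≈ √(Kb·C₀) = 8.40 × 10^-6 M.
pOH = −log(8.40 × 10^-6) = 5.08; pH = 14.00 − 5.08 = 8.92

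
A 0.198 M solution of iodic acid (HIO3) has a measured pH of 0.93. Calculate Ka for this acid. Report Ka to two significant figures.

Ka = 1.7 × 10^-1

[H+] = 10^(-0.93) = 1.17 × 10^-1 M
At equilibrium [HA] = 0.198 − 1.17 × 10^-1 = 8.10 × 10^-2 M
Ka = [H+][A-]/[HA] = (1.17 × 10^-1)² / 8.10 × 10^-2 = 1.7 × 10^-1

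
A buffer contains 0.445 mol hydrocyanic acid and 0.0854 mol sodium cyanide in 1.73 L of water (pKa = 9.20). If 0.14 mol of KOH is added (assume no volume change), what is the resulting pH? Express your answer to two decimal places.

After neutralization: n(HCN) = 0.305 mol, n(CN-) = 0.225 mol.
pH = pKa + log(n_CN-/n_HCN) = 9.20 + log(0.225/0.305) = 9.20 + (-0.132)

pH = 9.07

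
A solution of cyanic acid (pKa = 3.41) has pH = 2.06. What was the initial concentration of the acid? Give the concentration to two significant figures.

C₀ = 2.0 × 10^-1 M

[H+] = 10^(-2.06) = 8.71 × 10^-3 M = x
Ka = 10^(−3.41) = 3.89 × 10^-4
Ka = x²/(C₀ − x) ⇒ C₀ = x + x²/Ka
C₀ = 8.71 × 10^-3 + (8.71 × 10^-3)²/(3.89 × 10^-4) = 2.04 × 10^-1 M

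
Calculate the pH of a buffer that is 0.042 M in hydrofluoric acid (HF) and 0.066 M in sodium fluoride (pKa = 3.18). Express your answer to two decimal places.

pH = 3.38

Henderson–Hasselbalch: pH = pKa + log([F-]/[HF]) = 3.18 + log(0.066/0.042)
pH = 3.18 + (+0.196) = 3.38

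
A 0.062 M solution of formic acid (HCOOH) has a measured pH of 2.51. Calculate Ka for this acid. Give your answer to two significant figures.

Ka = 1.6 × 10^-4

[H+] = 10^(-2.51) = 3.09 × 10^-3 M
At equilibrium [HA] = 0.062 − 3.09 × 10^-3 = 5.89 × 10^-2 M
Ka = [H+][A-]/[HA] = (3.09 × 10^-3)² / 5.89 × 10^-2 = 1.6 × 10^-4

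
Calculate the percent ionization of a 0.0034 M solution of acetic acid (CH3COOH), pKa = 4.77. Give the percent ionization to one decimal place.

6.8%

CH3COOH ⇌ CH3COO- + H+; let x = [H+] at equilibrium.
Ka = 10^(−4.77) = 1.70 × 10^-5
Solve x² + 1.7e-05x − 5.78e-08 = 0 → x = 2.32 × 10^-4 M
Fraction ionized = 2.32 × 10^-4 / 0.0034 = 0.0682 → 6.8%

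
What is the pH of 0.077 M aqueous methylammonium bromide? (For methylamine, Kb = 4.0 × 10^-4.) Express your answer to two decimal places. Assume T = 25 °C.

CH3NH3+ is the conjugate acid of the weak base CH3NH2.
Ka = Kw/Kb = 1.0×10^-14 / 4.0 × 10^-4 = 2.50 × 10^-11
Ka = [H+]²/(0.077 − [H+]) = 2.50 × 10^-11
Assume [H+] ≪ 0.077: [H+] ≈ √(2.50 × 10^-11 × 0.077) = 1.39 × 10^-6 M
pH = −log(1.39 × 10^-6) = 5.86

pH = 5.86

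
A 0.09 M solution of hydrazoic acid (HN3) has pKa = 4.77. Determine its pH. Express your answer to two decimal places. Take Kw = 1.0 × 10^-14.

HN3 ⇌ N3- + H+
Ka = 10^(−4.77) = 1.70 × 10^-5
Let x = [H+] at equilibrium. Ka = x²/(0.09 − x).
Since Ka ≪ C₀, x ≈ √(Ka·C₀) = 1.24 × 10^-3 M.
(x/C₀ = 1.4% < 5%, so the approximation holds.)
pH = −log[H+] = −log(1.24 × 10^-3) = 2.91

pH = 2.91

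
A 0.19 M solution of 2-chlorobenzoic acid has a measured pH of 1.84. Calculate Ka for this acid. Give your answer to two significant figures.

Ka = 1.2 × 10^-3

[H+] = 10^(-1.84) = 1.45 × 10^-2 M
At equilibrium [HA] = 0.19 − 1.45 × 10^-2 = 1.75 × 10^-1 M
Ka = [H+][A-]/[HA] = (1.45 × 10^-2)² / 1.75 × 10^-1 = 1.2 × 10^-3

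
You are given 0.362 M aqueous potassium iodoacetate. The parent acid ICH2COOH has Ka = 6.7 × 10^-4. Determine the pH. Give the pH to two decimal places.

ICH2COO- is the conjugate base of the weak acid ICH2COOH.
Kb = Kw/Ka = 1.0×10^-14 / 6.7 × 10^-4 = 1.49 × 10^-11
Let x = [OH-] at equilibrium. Kb = x²/(0.362 − x).
Neglecting x in the denominator: x = √(1.49 × 10^-11 × 0.362) = 2.32 × 10^-6 M
Check: 0.00064% ionized — well under 5%, approximation valid.
pOH = 5.63, so pH = 14.00 − pOH = 8.37

pH = 8.37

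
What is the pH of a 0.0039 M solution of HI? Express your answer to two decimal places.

HI is a strong acid and dissociates completely, so [H+] = 0.0039 M.
pH = -log(0.0039) = 2.41

pH = 2.41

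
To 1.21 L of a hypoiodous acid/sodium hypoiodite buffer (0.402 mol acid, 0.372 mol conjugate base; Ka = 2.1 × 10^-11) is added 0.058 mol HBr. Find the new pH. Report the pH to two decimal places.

Added H+ converts OI- to HOI: HOI → 0.46 mol, OI- → 0.314 mol.
pKa = −log(2.1 × 10^-11) = 10.678
Henderson–Hasselbalch with mole ratio 0.314/0.46: pH = 10.678 + (-0.166)

pH = 10.51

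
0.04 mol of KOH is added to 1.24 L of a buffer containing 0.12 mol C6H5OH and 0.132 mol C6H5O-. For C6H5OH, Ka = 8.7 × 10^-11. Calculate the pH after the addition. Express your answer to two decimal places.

After neutralization: n(C6H5OH) = 0.08 mol, n(C6H5O-) = 0.172 mol.
pKa = −log(8.7 × 10^-11) = 10.060
Henderson–Hasselbalch with mole ratio 0.172/0.08: pH = 10.060 + (+0.332)

pH = 10.39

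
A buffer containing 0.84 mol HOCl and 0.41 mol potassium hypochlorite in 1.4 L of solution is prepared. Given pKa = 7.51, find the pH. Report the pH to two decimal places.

Using pH = pKa + log([base]/[acid]) with [base]/[acid] = 0.41/0.84:
pH = 7.51 + (-0.311) = 7.20

pH = 7.20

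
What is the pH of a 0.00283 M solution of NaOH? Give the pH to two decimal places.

NaOH is a strong base; [OH-] = 0.00283 M.
pOH = -log(0.00283) = 2.55
pH = 14.00 - 2.55 = 11.45

pH = 11.45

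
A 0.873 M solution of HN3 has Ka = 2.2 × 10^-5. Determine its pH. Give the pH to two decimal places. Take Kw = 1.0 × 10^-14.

HN3 ⇌ N3- + H+
Ka = [H+]²/(0.873 − [H+]) = 2.2 × 10^-5
Since Ka ≪ C₀, [H+] ≈ √(Ka·C₀) = 4.38 × 10^-3 M.
pH = −log(4.38 × 10^-3) = 2.36

pH = 2.36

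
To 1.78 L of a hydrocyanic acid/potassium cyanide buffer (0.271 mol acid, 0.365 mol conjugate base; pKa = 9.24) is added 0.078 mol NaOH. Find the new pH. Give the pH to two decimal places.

pH = 9.60

After neutralization: n(HCN) = 0.193 mol, n(CN-) = 0.443 mol.
Henderson–Hasselbalch with mole ratio 0.443/0.193: pH = 9.24 + (+0.361)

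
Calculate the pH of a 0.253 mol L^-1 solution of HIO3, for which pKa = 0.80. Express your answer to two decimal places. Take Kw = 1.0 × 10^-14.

HIO3 ⇌ IO3- + H+
Ka = 10^(−0.80) = 1.58 × 10^-1
Ka = x²/(0.253 − x) = 1.58 × 10^-1
The 5% rule fails; solving x² + Ka·x − Ka·C₀ = 0 exactly:
x = [−0.158 + √(0.158² + 0.16)]/2 = 1.36 × 10^-1 M
pH = −log[H+] = −log(1.36 × 10^-1) = 0.87

pH = 0.87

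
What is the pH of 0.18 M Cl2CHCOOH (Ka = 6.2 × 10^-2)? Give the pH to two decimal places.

pH = 1.10

Cl2CHCOOH ⇌ Cl2CHCOO- + H+
Ka = [H+]²/(0.18 − [H+]) = 6.2 × 10^-2
Here C₀/Ka ≈ 2.9, so the small-[H+] approximation fails. Use the quadratic:
[H+] = [−0.062 + √(0.062² + 0.0446)]/2 = 7.91 × 10^-2 M
pH = −log[H+] = −log(7.91 × 10^-2) = 1.10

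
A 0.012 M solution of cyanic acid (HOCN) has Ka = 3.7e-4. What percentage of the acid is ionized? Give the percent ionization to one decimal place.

16.1%

HOCN ⇌ OCN- + H+; let x = [H+] at equilibrium.
Solve x² + 0.00037x − 4.44e-06 = 0 → x = 1.93 × 10^-3 M
Fraction ionized = 1.93 × 10^-3 / 0.012 = 0.1608 → 16.1%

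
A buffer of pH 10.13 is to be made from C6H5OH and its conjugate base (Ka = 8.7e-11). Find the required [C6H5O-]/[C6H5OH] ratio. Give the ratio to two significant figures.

ratio = 1.2

pKa = -log(8.7 × 10^-11) = 10.060
pH = pKa + log(r) ⇒ log(r) = 10.13 − 10.060 = +0.070
r = [C6H5O-]/[C6H5OH] = 10^(+0.070) = 1.17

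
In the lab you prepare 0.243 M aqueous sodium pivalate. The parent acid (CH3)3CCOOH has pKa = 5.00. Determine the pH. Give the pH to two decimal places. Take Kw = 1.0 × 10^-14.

pH = 9.19

(CH3)3CCOO- is the conjugate base of the weak acid (CH3)3CCOOH.
Ka = 10^(−5.00) = 1.00 × 10^-5
Kb = Kw/Ka = 1.0×10^-14 / 1.00 × 10^-5 = 1.00 × 10^-9
Kb = [OH-]²/(0.243 − [OH-]) = 1.00 × 10^-9
Assume [OH-] ≪ 0.243: [OH-] ≈ √(1.00 × 10^-9 × 0.243) = 1.56 × 10^-5 M
([OH-]/C₀ = 0.0064% < 5%, so the approximation holds.)
pOH = 4.81, so pH = 14.00 − pOH = 9.19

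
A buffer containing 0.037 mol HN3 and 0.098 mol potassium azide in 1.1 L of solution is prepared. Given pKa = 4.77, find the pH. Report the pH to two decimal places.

pH = 5.19

Henderson–Hasselbalch: pH = pKa + log([N3-]/[HN3]) = 4.77 + log(0.098/0.037)
pH = 4.77 + (+0.423) = 5.19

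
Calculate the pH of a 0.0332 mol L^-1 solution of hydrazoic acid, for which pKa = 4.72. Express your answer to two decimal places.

pH = 3.10

HN3 ⇌ N3- + H+
Ka = 10^(−4.72) = 1.91 × 10^-5
From the ICE table, Ka = x²/(0.0332 − x) = 1.91 × 10^-5.
Since Ka ≪ C₀, x ≈ √(Ka·C₀) = 7.96 × 10^-4 M.
Check: 2.4% ionized — well under 5%, approximation valid.
pH = −log(7.96 × 10^-4) = 3.10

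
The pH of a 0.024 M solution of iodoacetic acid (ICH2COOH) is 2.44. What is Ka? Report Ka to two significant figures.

Ka = 6.5 × 10^-4

[H+] = 10^(-2.44) = 3.63 × 10^-3 M
At equilibrium [HA] = 0.024 − 3.63 × 10^-3 = 2.04 × 10^-2 M
Ka = [H+][A-]/[HA] = (3.63 × 10^-3)² / 2.04 × 10^-2 = 6.5 × 10^-4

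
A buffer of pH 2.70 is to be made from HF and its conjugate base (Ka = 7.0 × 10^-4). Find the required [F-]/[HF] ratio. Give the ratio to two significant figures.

ratio = 0.35

pKa = -log(7.0 × 10^-4) = 3.155
pH = pKa + log(r) ⇒ log(r) = 2.70 − 3.155 = -0.455
r = [F-]/[HF] = 10^(-0.455) = 0.351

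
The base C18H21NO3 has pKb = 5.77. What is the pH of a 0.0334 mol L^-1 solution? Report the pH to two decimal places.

C18H21NO3 + H2O ⇌ C18H22NO3+ + OH-
Kb = 10^(−5.77) = 1.70 × 10^-6
Kb = [OH-]²/(0.0334 − [OH-]) = 1.70 × 10^-6
Neglecting [OH-] in the denominator: [OH-] = √(1.70 × 10^-6 × 0.0334) = 2.38 × 10^-4 M
pOH = −log(2.38 × 10^-4) = 3.62; pH = 14.00 − 3.62 = 10.38

pH = 10.38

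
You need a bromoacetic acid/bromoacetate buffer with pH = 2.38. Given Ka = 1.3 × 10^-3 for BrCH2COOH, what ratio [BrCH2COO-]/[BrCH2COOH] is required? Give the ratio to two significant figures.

pKa = -log(1.3 × 10^-3) = 2.886
pH = pKa + log(r) ⇒ log(r) = 2.38 − 2.886 = -0.506
r = [BrCH2COO-]/[BrCH2COOH] = 10^(-0.506) = 0.312

ratio = 0.31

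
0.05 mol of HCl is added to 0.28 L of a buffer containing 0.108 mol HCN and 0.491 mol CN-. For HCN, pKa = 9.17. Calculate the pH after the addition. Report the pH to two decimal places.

pH = 9.62

Added H+ converts CN- to HCN: HCN → 0.158 mol, CN- → 0.441 mol.
pH = pKa + log([A⁻]/[HA]) = 9.17 + log(0.441/0.158) = 9.17 +0.446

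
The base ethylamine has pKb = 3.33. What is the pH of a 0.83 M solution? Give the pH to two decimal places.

pH = 12.29

C2H5NH2 + H2O ⇌ C2H5NH3+ + OH-
Kb = 10^(−3.33) = 4.68 × 10^-4
Let x = [OH-] at equilibrium. Kb = x²/(0.83 − x).
Since Kb ≪ C₀, x ≈ √(Kb·C₀) = 1.97 × 10^-2 M.
Check: 2.4% ionized — well under 5%, approximation valid.
pOH = 1.71, so pH = 14.00 − pOH = 12.29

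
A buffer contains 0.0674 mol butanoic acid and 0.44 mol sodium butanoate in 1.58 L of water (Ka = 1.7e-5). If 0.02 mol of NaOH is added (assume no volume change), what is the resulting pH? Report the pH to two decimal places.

OH- converts CH3(CH2)2COOH to CH3(CH2)2COO-: CH3(CH2)2COOH → 0.0474 mol, CH3(CH2)2COO- → 0.46 mol.
pKa = −log(1.7 × 10^-5) = 4.770
Henderson–Hasselbalch with mole ratio 0.46/0.0474: pH = 4.770 + (+0.987)

pH = 5.76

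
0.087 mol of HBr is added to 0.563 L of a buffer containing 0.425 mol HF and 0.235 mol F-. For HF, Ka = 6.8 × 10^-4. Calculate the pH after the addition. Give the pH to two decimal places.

Added H+ converts F- to HF: HF → 0.512 mol, F- → 0.148 mol.
pKa = −log(6.8 × 10^-4) = 3.167
pH = pKa + log([A⁻]/[HA]) = 3.167 + log(0.148/0.512) = 3.167 -0.539

pH = 2.63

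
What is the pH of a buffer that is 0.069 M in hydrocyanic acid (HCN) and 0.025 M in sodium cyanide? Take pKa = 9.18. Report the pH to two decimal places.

Using pH = pKa + log([base]/[acid]) with [base]/[acid] = 0.025/0.069:
pH = 9.18 + (-0.441) = 8.74

pH = 8.74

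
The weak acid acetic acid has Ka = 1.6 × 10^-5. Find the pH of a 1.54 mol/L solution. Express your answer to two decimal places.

CH3COOH ⇌ CH3COO- + H+
From the ICE table, Ka = [H+]²/(1.54 − [H+]) = 1.6 × 10^-5.
Neglecting [H+] in the denominator: [H+] = √(1.6 × 10^-5 × 1.54) = 4.96 × 10^-3 M
Check: 0.32% ionized — well under 5%, approximation valid.
pH = −log[H+] = −log(4.96 × 10^-3) = 2.30

pH = 2.30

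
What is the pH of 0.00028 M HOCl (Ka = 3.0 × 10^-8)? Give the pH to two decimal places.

HOCl ⇌ OCl- + H+
From the ICE table, Ka = [H+]²/(0.00028 − [H+]) = 3.0 × 10^-8.
Since Ka ≪ C₀, [H+] ≈ √(Ka·C₀) = 2.90 × 10^-6 M.
([H+]/C₀ = 1% < 5%, so the approximation holds.)
pH = −log(2.90 × 10^-6) = 5.54

pH = 5.54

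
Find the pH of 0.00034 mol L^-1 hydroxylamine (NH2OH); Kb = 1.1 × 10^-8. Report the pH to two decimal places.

pH = 8.29

NH2OH + H2O ⇌ NH3OH+ + OH-
From the ICE table, Kb = [OH-]²/(0.00034 − [OH-]) = 1.1 × 10^-8.
Neglecting [OH-] in the denominator: [OH-] = √(1.1 × 10^-8 × 0.00034) = 1.93 × 10^-6 M
pOH = 5.71, so pH = 14.00 − pOH = 8.29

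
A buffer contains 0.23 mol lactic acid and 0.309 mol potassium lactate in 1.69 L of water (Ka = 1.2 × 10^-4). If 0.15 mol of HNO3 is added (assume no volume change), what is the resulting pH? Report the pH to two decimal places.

pH = 3.54

Added H+ converts CH3CH(OH)COO- to CH3CH(OH)COOH: CH3CH(OH)COOH → 0.38 mol, CH3CH(OH)COO- → 0.159 mol.
pKa = −log(1.2 × 10^-4) = 3.921
Henderson–Hasselbalch with mole ratio 0.159/0.38: pH = 3.921 + (-0.378)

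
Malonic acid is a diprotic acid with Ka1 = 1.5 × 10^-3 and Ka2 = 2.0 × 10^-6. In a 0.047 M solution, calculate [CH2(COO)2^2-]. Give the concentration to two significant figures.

2.0 × 10^-6 M

First ionization gives [H+] ≈ [CH2(COOH)COO-] = 7.68 × 10^-3 M.
Second step: Ka2 = [H+][CH2(COO)2^2-]/[CH2(COOH)COO-] ≈ [CH2(COO)2^2-] (since [H+] ≈ [CH2(COOH)COO-]).
So [CH2(COO)2^2-] ≈ Ka2.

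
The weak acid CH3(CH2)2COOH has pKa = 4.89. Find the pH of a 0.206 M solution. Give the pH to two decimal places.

CH3(CH2)2COOH ⇌ CH3(CH2)2COO- + H+
Ka = 10^(−4.89) = 1.29 × 10^-5
From the ICE table, Ka = x²/(0.206 − x) = 1.29 × 10^-5.
Assume x ≪ 0.206: x ≈ √(1.29 × 10^-5 × 0.206) = 1.63 × 10^-3 M
(x/C₀ = 0.79% < 5%, so the approximation holds.)
pH = −log[H+] = −log(1.63 × 10^-3) = 2.79

pH = 2.79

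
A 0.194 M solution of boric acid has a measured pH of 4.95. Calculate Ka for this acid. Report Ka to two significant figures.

[H+] = 10^(-4.95) = 1.12 × 10^-5 M
At equilibrium [HA] = 0.194 − 1.12 × 10^-5 = 1.94 × 10^-1 M
Ka = [H+][A-]/[HA] = (1.12 × 10^-5)² / 1.94 × 10^-1 = 6.5 × 10^-10

Ka = 6.5 × 10^-10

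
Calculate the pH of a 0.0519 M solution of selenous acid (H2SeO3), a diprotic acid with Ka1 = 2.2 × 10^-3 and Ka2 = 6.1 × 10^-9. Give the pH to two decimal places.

pH = 2.02

Since Ka1 ≫ Ka2, the first ionization dominates [H+].
Ka1 = x²/(0.0519 − x) = 2.2 × 10^-3
Solving the quadratic: x = (−Ka1 + √(Ka1² + 4·Ka1·C₀))/2 = 9.64 × 10^-3 M
pH = −log(9.64 × 10^-3) = 2.02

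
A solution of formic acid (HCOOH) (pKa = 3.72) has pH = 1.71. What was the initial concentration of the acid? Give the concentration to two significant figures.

C₀ = 2.0 M

[H+] = 10^(-1.71) = 1.95 × 10^-2 M = x
Ka = 10^(−3.72) = 1.91 × 10^-4
Ka = x²/(C₀ − x) ⇒ C₀ = x + x²/Ka
C₀ = 1.95 × 10^-2 + (1.95 × 10^-2)²/(1.91 × 10^-4) = 2.01 M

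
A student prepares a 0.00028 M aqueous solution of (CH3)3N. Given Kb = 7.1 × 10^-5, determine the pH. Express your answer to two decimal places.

(CH3)3N + H2O ⇌ (CH3)3NH+ + OH-
Kb = x²/(0.00028 − x) = 7.1 × 10^-5
Here C₀/Kb ≈ 3.94, so the small-x approximation fails. Use the quadratic:
x = (−Kb + √(Kb² + 4·Kb·C₀))/2 = 1.10 × 10^-4 M
pOH = 3.96, so pH = 14.00 − pOH = 10.04

pH = 10.04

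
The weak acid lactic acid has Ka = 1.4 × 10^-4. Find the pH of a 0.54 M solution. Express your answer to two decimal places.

pH = 2.06

CH3CH(OH)COOH ⇌ CH3CH(OH)COO- + H+
Ka = x²/(0.54 − x) = 1.4 × 10^-4
Assume x ≪ 0.54: x ≈ √(1.4 × 10^-4 × 0.54) = 8.69 × 10^-3 M
Check: 1.6% ionized — well under 5%, approximation valid.
pH = −log(8.69 × 10^-3) = 2.06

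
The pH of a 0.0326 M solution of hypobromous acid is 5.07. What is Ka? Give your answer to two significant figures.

Ka = 2.2 × 10^-9

[H+] = 10^(-5.07) = 8.51 × 10^-6 M
At equilibrium [HA] = 0.0326 − 8.51 × 10^-6 = 3.26 × 10^-2 M
Ka = [H+][A-]/[HA] = (8.51 × 10^-6)² / 3.26 × 10^-2 = 2.2 × 10^-9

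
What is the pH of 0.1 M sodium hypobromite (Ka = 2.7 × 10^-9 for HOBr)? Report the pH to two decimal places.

OBr- is the conjugate base of the weak acid HOBr.
Kb = Kw/Ka = 1.0×10^-14 / 2.7 × 10^-9 = 3.70 × 10^-6
From the ICE table, Kb = [OH-]²/(0.1 − [OH-]) = 3.70 × 10^-6.
Assume [OH-] ≪ 0.1: [OH-] ≈ √(3.70 × 10^-6 × 0.1) = 6.08 × 10^-4 M
Check: 0.61% ionized — well under 5%, approximation valid.
pOH = 3.22, so pH = 14.00 − pOH = 10.78

pH = 10.78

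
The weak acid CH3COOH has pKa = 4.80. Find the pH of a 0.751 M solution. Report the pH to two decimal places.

pH = 2.46

CH3COOH ⇌ CH3COO- + H+
Ka = 10^(−4.80) = 1.58 × 10^-5
Let x = [H+] at equilibrium. Ka = x²/(0.751 − x).
Since Ka ≪ C₀, x ≈ √(Ka·C₀) = 3.44 × 10^-3 M.
Check: 0.46% ionized — well under 5%, approximation valid.
pH = −log[H+] = −log(3.44 × 10^-3) = 2.46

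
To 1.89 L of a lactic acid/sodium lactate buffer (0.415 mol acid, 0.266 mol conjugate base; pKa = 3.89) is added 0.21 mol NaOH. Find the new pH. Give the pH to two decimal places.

pH = 4.26

OH- converts CH3CH(OH)COOH to CH3CH(OH)COO-: CH3CH(OH)COOH → 0.205 mol, CH3CH(OH)COO- → 0.476 mol.
pH = pKa + log(n_CH3CH(OH)COO-/n_CH3CH(OH)COOH) = 3.89 + log(0.476/0.205) = 3.89 + (+0.366)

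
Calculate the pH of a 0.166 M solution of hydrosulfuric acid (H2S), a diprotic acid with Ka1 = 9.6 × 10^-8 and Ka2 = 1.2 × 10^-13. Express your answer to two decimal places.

pH = 3.90

Since Ka1 ≫ Ka2, the first ionization dominates [H+].
Ka1 = x²/(0.166 − x) = 9.6 × 10^-8
x ≈ √(9.6 × 10^-8 × 0.166) = 1.26 × 10^-4 M
pH = −log(1.26 × 10^-4) = 3.90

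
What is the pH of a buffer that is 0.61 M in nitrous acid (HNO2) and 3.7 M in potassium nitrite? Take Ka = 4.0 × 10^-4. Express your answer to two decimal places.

pH = 4.18

pKa = −log(4.0 × 10^-4) = 3.398
Henderson–Hasselbalch: pH = pKa + log([NO2-]/[HNO2]) = 3.398 + log(3.7/0.61)
pH = 3.398 + (+0.783) = 4.18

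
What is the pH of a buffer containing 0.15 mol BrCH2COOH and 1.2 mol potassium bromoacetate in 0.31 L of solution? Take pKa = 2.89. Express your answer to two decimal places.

pH = pKa + log([A⁻]/[HA]) = 2.89 + log(1.2/0.15)
pH = 2.89 + (+0.903) = 3.79

pH = 3.79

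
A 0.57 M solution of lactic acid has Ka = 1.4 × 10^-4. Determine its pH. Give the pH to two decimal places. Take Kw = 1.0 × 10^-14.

pH = 2.05

CH3CH(OH)COOH ⇌ CH3CH(OH)COO- + H+
Let x = [H+] at equilibrium. Ka = x²/(0.57 − x).
Since Ka ≪ C₀, x ≈ √(Ka·C₀) = 8.93 × 10^-3 M.
pH = −log[H+] = −log(8.93 × 10^-3) = 2.05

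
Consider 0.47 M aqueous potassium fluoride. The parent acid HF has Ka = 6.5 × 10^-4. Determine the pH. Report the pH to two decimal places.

F- is the conjugate base of the weak acid HF.
Kb = Kw/Ka = 1.0×10^-14 / 6.5 × 10^-4 = 1.54 × 10^-11
From the ICE table, Kb = x²/(0.47 − x) = 1.54 × 10^-11.
Since Kb ≪ C₀, x ≈ √(Kb·C₀) = 2.69 × 10^-6 M.
pOH = 5.57, so pH = 14.00 − pOH = 8.43

pH = 8.43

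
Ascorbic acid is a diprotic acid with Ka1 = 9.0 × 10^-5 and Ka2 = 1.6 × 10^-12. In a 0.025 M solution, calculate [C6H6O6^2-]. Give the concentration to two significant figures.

1.6 × 10^-12 M

First ionization gives [H+] ≈ [HC6H6O6-] = 1.46 × 10^-3 M.
Second step: Ka2 = [H+][C6H6O6^2-]/[HC6H6O6-] ≈ [C6H6O6^2-] (since [H+] ≈ [HC6H6O6-]).
So [C6H6O6^2-] ≈ Ka2.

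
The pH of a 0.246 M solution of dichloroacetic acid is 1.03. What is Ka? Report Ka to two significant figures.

[H+] = 10^(-1.03) = 9.33 × 10^-2 M
At equilibrium [HA] = 0.246 − 9.33 × 10^-2 = 1.53 × 10^-1 M
Ka = [H+][A-]/[HA] = (9.33 × 10^-2)² / 1.53 × 10^-1 = 5.7 × 10^-2

Ka = 5.7 × 10^-2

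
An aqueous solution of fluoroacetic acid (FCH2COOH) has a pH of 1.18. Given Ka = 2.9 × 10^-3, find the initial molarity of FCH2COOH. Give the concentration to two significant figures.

C₀ = 1.6 M

[H+] = 10^(-1.18) = 6.61 × 10^-2 M = x
Ka = x²/(C₀ − x) ⇒ C₀ = x + x²/Ka
C₀ = 6.61 × 10^-2 + (6.61 × 10^-2)²/(2.9 × 10^-3) = 1.57 M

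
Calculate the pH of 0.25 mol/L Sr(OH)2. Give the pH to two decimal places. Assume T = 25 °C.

Sr(OH)2 is a strong base (each formula unit releases 2 OH-); [OH-] = 0.5 M.
pOH = -log(0.5) = 0.30
pH = 14.00 - 0.30 = 13.70

pH = 13.70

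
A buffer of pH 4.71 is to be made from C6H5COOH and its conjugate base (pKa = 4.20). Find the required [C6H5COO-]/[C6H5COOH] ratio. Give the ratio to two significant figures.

ratio = 3.2

pH = pKa + log(r) ⇒ log(r) = 4.71 − 4.20 = +0.51
r = [C6H5COO-]/[C6H5COOH] = 10^(+0.51) = 3.24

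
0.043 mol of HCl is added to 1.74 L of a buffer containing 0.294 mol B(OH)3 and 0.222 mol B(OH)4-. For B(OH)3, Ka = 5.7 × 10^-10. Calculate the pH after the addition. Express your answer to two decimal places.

pH = 8.97

After neutralization: n(B(OH)3) = 0.337 mol, n(B(OH)4-) = 0.179 mol.
pKa = −log(5.7 × 10^-10) = 9.244
pH = pKa + log(n_B(OH)4-/n_B(OH)3) = 9.244 + log(0.179/0.337) = 9.244 + (-0.275)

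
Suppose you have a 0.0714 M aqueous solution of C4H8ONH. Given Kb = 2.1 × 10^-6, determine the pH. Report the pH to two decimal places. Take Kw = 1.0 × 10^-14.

C4H8ONH + H2O ⇌ C4H8ONH2+ + OH-
Kb = [OH-]²/(0.0714 − [OH-]) = 2.1 × 10^-6
Assume [OH-] ≪ 0.0714: [OH-] ≈ √(2.1 × 10^-6 × 0.0714) = 3.87 × 10^-4 M
Check: 0.54% ionized — well under 5%, approximation valid.
pOH = −log(3.87 × 10^-4) = 3.41; pH = 14.00 − 3.41 = 10.59

pH = 10.59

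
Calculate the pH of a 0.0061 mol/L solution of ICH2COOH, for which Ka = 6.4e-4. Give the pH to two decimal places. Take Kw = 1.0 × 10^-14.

ICH2COOH ⇌ ICH2COO- + H+
From the ICE table, Ka = [H+]²/(0.0061 − [H+]) = 6.4 × 10^-4.
The 5% rule fails; solving [H+]² + Ka·[H+] − Ka·C₀ = 0 exactly:
[H+] = (−Ka + √(Ka² + 4·Ka·C₀))/2 = 1.68 × 10^-3 M
pH = −log[H+] = −log(1.68 × 10^-3) = 2.77

pH = 2.77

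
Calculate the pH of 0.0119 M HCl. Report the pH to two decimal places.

HCl is a strong acid and dissociates completely, so [H+] = 0.0119 M.
pH = -log(0.0119) = 1.92

pH = 1.92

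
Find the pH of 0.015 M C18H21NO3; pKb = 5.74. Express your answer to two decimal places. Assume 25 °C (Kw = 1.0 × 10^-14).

C18H21NO3 + H2O ⇌ C18H22NO3+ + OH-
Kb = 10^(−5.74) = 1.82 × 10^-6
From the ICE table, Kb = x²/(0.015 − x) = 1.82 × 10^-6.
Assume x ≪ 0.015: x ≈ √(1.82 × 10^-6 × 0.015) = 1.65 × 10^-4 M
(x/C₀ = 1.1% < 5%, so the approximation holds.)
pOH = −log(1.65 × 10^-4) = 3.78; pH = 14.00 − 3.78 = 10.22

pH = 10.22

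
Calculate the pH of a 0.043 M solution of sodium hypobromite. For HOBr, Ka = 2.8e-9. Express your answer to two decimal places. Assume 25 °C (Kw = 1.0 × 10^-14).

pH = 10.59

OBr- is the conjugate base of the weak acid HOBr.
Kb = Kw/Ka = 1.0×10^-14 / 2.8 × 10^-9 = 3.57 × 10^-6
Kb = [OH-]²/(0.043 − [OH-]) = 3.57 × 10^-6
Since Kb ≪ C₀, [OH-] ≈ √(Kb·C₀) = 3.92 × 10^-4 M.
pOH = 3.41, so pH = 14.00 − pOH = 10.59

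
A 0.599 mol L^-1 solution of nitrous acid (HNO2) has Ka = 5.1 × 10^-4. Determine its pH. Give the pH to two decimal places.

HNO2 ⇌ NO2- + H+
From the ICE table, Ka = x²/(0.599 − x) = 5.1 × 10^-4.
Neglecting x in the denominator: x = √(5.1 × 10^-4 × 0.599) = 1.75 × 10^-2 M
pH = −log[H+] = −log(1.75 × 10^-2) = 1.76

pH = 1.76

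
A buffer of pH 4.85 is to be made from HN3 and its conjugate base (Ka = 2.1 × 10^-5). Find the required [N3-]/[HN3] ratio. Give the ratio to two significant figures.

ratio = 1.5

pKa = -log(2.1 × 10^-5) = 4.678
pH = pKa + log(r) ⇒ log(r) = 4.85 − 4.678 = +0.172
r = [N3-]/[HN3] = 10^(+0.172) = 1.49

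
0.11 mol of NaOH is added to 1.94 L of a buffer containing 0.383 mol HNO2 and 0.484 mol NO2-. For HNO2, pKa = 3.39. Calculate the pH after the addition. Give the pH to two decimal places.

pH = 3.73

After neutralization: n(HNO2) = 0.273 mol, n(NO2-) = 0.594 mol.
Henderson–Hasselbalch with mole ratio 0.594/0.273: pH = 3.39 + (+0.338)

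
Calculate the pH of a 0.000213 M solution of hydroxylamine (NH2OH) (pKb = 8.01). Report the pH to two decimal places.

pH = 8.16

NH2OH + H2O ⇌ NH3OH+ + OH-
Kb = 10^(−8.01) = 9.77 × 10^-9
Let x = [OH-] at equilibrium. Kb = x²/(0.000213 − x).
Assume x ≪ 0.000213: x ≈ √(9.77 × 10^-9 × 0.000213) = 1.44 × 10^-6 M
(x/C₀ = 0.68% < 5%, so the approximation holds.)
pOH = 5.84, so pH = 14.00 − pOH = 8.16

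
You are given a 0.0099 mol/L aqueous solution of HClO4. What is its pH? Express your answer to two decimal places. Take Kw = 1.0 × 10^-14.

pH = 2.00

HClO4 is a strong acid and dissociates completely, so [H+] = 0.0099 M.
pH = -log(0.0099) = 2.00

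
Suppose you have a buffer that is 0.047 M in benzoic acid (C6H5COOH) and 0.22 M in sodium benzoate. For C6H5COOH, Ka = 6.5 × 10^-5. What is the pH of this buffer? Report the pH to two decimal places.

pKa = −log(6.5 × 10^-5) = 4.187
pH = pKa + log([A⁻]/[HA]) = 4.187 + log(0.22/0.047)
pH = 4.187 + (+0.670) = 4.86

pH = 4.86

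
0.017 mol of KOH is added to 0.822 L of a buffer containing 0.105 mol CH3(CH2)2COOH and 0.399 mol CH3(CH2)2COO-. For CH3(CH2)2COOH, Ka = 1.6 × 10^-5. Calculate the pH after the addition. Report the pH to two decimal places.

After neutralization: n(CH3(CH2)2COOH) = 0.088 mol, n(CH3(CH2)2COO-) = 0.416 mol.
pKa = −log(1.6 × 10^-5) = 4.796
Henderson–Hasselbalch with mole ratio 0.416/0.088: pH = 4.796 + (+0.675)

pH = 5.47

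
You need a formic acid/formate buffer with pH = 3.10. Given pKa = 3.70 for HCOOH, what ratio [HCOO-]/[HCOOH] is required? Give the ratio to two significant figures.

ratio = 0.25

pH = pKa + log(r) ⇒ log(r) = 3.10 − 3.70 = -0.60
r = [HCOO-]/[HCOOH] = 10^(-0.60) = 0.251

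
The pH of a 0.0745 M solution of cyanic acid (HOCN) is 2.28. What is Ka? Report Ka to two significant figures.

[H+] = 10^(-2.28) = 5.25 × 10^-3 M
At equilibrium [HA] = 0.0745 − 5.25 × 10^-3 = 6.92 × 10^-2 M
Ka = [H+][A-]/[HA] = (5.25 × 10^-3)² / 6.92 × 10^-2 = 4.0 × 10^-4

Ka = 4.0 × 10^-4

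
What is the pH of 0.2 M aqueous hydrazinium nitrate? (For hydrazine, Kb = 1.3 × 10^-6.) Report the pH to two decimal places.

N2H5+ is the conjugate acid of the weak base N2H4.
Ka = Kw/Kb = 1.0×10^-14 / 1.3 × 10^-6 = 7.69 × 10^-9
Ka = x²/(0.2 − x) = 7.69 × 10^-9
Neglecting x in the denominator: x = √(7.69 × 10^-9 × 0.2) = 3.92 × 10^-5 M
(x/C₀ = 0.02% < 5%, so the approximation holds.)
pH = −log(3.92 × 10^-5) = 4.41

pH = 4.41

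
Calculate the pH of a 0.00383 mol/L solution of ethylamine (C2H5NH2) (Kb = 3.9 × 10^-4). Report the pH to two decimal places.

pH = 11.02

C2H5NH2 + H2O ⇌ C2H5NH3+ + OH-
Kb = x²/(0.00383 − x) = 3.9 × 10^-4
The 5% rule fails; solving x² + Kb·x − Kb·C₀ = 0 exactly:
x = [−0.00039 + √(0.00039² + 5.97e-06)]/2 = 1.04 × 10^-3 M
pOH = 2.98, so pH = 14.00 − pOH = 11.02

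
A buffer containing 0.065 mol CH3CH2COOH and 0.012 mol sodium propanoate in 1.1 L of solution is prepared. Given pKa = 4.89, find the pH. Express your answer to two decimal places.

pH = pKa + log([A⁻]/[HA]) = 4.89 + log(0.012/0.065)
pH = 4.89 + (-0.734) = 4.16

pH = 4.16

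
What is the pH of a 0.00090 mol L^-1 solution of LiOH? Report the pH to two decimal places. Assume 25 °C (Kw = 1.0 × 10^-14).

LiOH is a strong base; [OH-] = 0.0009 M.
pOH = -log(0.0009) = 3.05
pH = 14.00 - 3.05 = 10.95

pH = 10.95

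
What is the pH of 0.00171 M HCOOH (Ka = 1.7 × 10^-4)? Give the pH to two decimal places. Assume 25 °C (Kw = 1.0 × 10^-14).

HCOOH ⇌ HCOO- + H+
From the ICE table, Ka = [H+]²/(0.00171 − [H+]) = 1.7 × 10^-4.
Here C₀/Ka ≈ 10.1, so the small-[H+] approximation fails. Use the quadratic:
[H+] = [−0.00017 + √(0.00017² + 1.16e-06)]/2 = 4.61 × 10^-4 M
pH = −log(4.61 × 10^-4) = 3.34

pH = 3.34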